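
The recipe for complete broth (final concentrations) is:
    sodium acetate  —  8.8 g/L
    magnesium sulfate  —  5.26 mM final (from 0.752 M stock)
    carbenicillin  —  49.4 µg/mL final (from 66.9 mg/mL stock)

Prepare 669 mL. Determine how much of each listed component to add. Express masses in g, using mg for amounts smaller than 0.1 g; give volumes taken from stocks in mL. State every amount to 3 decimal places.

Scale factor relative to 1 L: 0.669.
sodium acetate: 8.8 g/L × 0.669 L = 5.887 g
magnesium sulfate: dilute stock: 5.26 mM × 669 mL ÷ 752 mM = 4.679 mL
carbenicillin: V = C2·V2/C1 = 49.4 µg/mL × 669 mL ÷ 66900 µg/mL = 0.494 mL

sodium acetate 5.887 g; magnesium sulfate 4.679 mL; carbenicillin 0.494 mL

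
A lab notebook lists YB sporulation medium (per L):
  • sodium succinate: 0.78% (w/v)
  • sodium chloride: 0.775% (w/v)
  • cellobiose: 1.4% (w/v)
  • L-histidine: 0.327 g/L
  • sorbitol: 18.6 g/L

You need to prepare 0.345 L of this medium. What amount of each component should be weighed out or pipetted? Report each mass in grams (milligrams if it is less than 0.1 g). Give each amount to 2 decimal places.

Scale factor relative to 1 L: 0.345.
sodium succinate: 0.78 g per 100 mL × 345 mL ÷ 100 = 2.69 g
sodium chloride: 0.775% w/v = 7.75 g/L → 7.75 × 0.345 L = 2.67 g
cellobiose: 1.4 g per 100 mL × 345 mL ÷ 100 = 4.83 g
L-histidine: 0.327 g/L × 0.345 L = 0.11 g
sorbitol: 18.6 g/L × 0.345 L = 6.42 g

sodium succinate 2.69 g; sodium chloride 2.67 g; cellobiose 4.83 g; L-histidine 0.11 g; sorbitol 6.42 g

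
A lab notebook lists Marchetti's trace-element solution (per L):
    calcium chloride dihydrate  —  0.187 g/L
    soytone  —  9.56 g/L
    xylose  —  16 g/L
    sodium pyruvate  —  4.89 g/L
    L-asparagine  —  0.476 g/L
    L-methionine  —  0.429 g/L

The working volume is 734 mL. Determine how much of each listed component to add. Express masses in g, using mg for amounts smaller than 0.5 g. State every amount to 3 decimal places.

calcium chloride dihydrate 137.258 mg; soytone 7.017 g; xylose 11.744 g; sodium pyruvate 3.589 g; L-asparagine 349.384 mg; L-methionine 314.886 mg

Target volume = 734 mL = 0.734 L.
calcium chloride dihydrate: 0.187 g/L × 0.734 L = 0.137258 g = 137.258 mg
soytone: 9.56 g/L × 0.734 L = 7.017 g
xylose: 16 g/L × 0.734 L = 11.744 g
sodium pyruvate: 4.89 g/L × 0.734 L = 3.589 g
L-asparagine: 0.476 g/L × 0.734 L = 0.349384 g = 349.384 mg
L-methionine: 0.429 g/L × 0.734 L = 0.314886 g = 314.886 mg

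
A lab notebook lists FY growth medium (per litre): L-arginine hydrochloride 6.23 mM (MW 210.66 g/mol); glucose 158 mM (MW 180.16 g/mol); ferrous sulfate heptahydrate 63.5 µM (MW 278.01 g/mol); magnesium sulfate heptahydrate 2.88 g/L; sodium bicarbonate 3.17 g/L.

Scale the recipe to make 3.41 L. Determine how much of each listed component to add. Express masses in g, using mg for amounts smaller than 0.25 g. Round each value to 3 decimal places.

Scale factor relative to 1 L: 3.41.
L-arginine hydrochloride: 6.23 mmol/L × 210.66 g/mol × 3.41 L ÷ 1000 = 4.475 g
glucose: 158 mmol/L × 180.16 g/mol × 3.41 L ÷ 1000 = 97.067 g
ferrous sulfate heptahydrate: 63.5 µmol/L × 278.01 g/mol × 3.41 L ÷ 1000 = 60.199 mg
magnesium sulfate heptahydrate: 2.88 g/L × 3.41 L = 9.821 g
sodium bicarbonate: 3.17 g/L × 3.41 L = 10.810 g

L-arginine hydrochloride 4.475 g; glucose 97.067 g; ferrous sulfate heptahydrate 60.199 mg; magnesium sulfate heptahydrate 9.821 g; sodium bicarbonate 10.810 g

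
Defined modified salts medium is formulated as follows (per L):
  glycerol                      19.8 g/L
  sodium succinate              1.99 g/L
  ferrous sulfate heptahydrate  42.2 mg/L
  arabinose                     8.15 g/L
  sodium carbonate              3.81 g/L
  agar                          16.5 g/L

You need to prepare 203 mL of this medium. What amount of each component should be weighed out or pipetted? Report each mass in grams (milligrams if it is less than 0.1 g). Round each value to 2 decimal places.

Working volume: 203 mL = 0.203 L.
glycerol: 19.8 g/L × 0.203 L = 4.02 g
sodium succinate: 1.99 g/L × 0.203 L = 0.40 g
ferrous sulfate heptahydrate: 42.2 mg/L × 0.203 L = 8.57 mg
arabinose: 8.15 g/L × 0.203 L = 1.65 g
sodium carbonate: 3.81 g/L × 0.203 L = 0.77 g
agar: 16.5 g/L × 0.203 L = 3.35 g

glycerol 4.02 g; sodium succinate 0.40 g; ferrous sulfate heptahydrate 8.57 mg; arabinose 1.65 g; sodium carbonate 0.77 g; agar 3.35 g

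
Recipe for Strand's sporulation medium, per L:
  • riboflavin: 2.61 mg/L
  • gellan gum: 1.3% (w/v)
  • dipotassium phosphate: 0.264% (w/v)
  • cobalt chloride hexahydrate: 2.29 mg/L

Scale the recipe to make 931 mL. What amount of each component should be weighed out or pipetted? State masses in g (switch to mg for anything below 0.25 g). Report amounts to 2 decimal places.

Working volume: 931 mL = 0.931 L.
riboflavin: 2.61 mg/L × 0.931 L = 2.43 mg
gellan gum: 1.3 g per 100 mL × 931 mL ÷ 100 = 12.10 g
dipotassium phosphate: 0.264% w/v = 2.64 g/L → 2.64 × 0.931 L = 2.46 g
cobalt chloride hexahydrate: 2.29 mg/L × 0.931 L = 2.13 mg

riboflavin 2.43 mg; gellan gum 12.10 g; dipotassium phosphate 2.46 g; cobalt chloride hexahydrate 2.13 mg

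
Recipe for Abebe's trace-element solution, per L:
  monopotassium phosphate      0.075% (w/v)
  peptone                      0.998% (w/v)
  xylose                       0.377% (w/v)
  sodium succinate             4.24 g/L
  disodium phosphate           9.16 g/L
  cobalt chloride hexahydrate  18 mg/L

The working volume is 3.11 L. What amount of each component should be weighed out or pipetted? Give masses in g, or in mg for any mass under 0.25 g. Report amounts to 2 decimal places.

Scale factor relative to 1 L: 3.11.
monopotassium phosphate: 0.075% w/v = 0.75 g/L → 0.75 × 3.11 L = 2.33 g
peptone: 0.998 g per 100 mL × 3110 mL ÷ 100 = 31.04 g
xylose: 0.377% w/v = 3.77 g/L → 3.77 × 3.11 L = 11.72 g
sodium succinate: 4.24 g/L × 3.11 L = 13.19 g
disodium phosphate: 9.16 g/L × 3.11 L = 28.49 g
cobalt chloride hexahydrate: 18 mg/L × 3.11 L = 55.98 mg

monopotassium phosphate 2.33 g; peptone 31.04 g; xylose 11.72 g; sodium succinate 13.19 g; disodium phosphate 28.49 g; cobalt chloride hexahydrate 55.98 mg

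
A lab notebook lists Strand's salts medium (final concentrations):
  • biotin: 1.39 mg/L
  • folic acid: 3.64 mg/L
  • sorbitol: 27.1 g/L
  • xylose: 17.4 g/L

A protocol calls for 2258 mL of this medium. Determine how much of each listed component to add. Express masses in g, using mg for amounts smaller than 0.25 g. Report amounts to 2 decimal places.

Target volume = 2258 mL = 2.258 L.
biotin: 1.39 mg/L × 2.258 L = 3.14 mg
folic acid: 3.64 mg/L × 2.258 L = 8.22 mg
sorbitol: 27.1 g/L × 2.258 L = 61.19 g
xylose: 17.4 g/L × 2.258 L = 39.29 g

biotin 3.14 mg; folic acid 8.22 mg; sorbitol 61.19 g; xylose 39.29 g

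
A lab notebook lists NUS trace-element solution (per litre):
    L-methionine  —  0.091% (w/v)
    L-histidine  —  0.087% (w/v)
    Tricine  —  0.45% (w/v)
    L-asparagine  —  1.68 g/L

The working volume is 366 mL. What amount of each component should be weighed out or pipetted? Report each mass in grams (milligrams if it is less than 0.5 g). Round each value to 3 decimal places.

Target volume = 366 mL = 0.366 L.
L-methionine: 0.091% w/v = 0.91 g/L → 0.91 × 0.366 L = 0.33306 g = 333.060 mg
L-histidine: 0.087% w/v = 0.87 g/L → 0.87 × 0.366 L = 0.31842 g = 318.420 mg
Tricine: 0.45 g per 100 mL × 366 mL ÷ 100 = 1.647 g
L-asparagine: 1.68 g/L × 0.366 L = 0.615 g

L-methionine 333.060 mg; L-histidine 318.420 mg; Tricine 1.647 g; L-asparagine 0.615 g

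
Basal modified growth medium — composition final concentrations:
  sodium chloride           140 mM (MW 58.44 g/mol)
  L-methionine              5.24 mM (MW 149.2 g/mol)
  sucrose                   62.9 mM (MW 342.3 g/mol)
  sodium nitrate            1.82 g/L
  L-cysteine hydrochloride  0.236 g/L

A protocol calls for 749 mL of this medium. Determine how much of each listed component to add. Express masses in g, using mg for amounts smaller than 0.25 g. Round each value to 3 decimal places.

Working volume: 749 mL = 0.749 L.
sodium chloride: 140 mmol/L × 58.44 g/mol × 0.749 L ÷ 1000 = 6.128 g
L-methionine: 5.24 mmol/L × 149.2 g/mol × 0.749 L ÷ 1000 = 0.586 g
sucrose: 62.9 mmol/L × 342.3 g/mol × 0.749 L ÷ 1000 = 16.126 g
sodium nitrate: 1.82 g/L × 0.749 L = 1.363 g
L-cysteine hydrochloride: 0.236 g/L × 0.749 L = 0.176764 g = 176.764 mg

sodium chloride 6.128 g; L-methionine 0.586 g; sucrose 16.126 g; sodium nitrate 1.363 g; L-cysteine hydrochloride 176.764 mg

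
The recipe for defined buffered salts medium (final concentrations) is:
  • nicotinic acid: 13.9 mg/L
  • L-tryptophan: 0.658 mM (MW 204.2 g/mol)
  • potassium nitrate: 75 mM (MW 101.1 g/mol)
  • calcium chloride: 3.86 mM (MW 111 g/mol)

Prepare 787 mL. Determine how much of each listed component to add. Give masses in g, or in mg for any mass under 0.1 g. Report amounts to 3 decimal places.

nicotinic acid 10.939 mg; L-tryptophan 0.106 g; potassium nitrate 5.967 g; calcium chloride 0.337 g

Target volume = 787 mL = 0.787 L.
nicotinic acid: 13.9 mg/L × 0.787 L = 10.939 mg
L-tryptophan: 0.658 mmol/L × 204.2 g/mol × 0.787 L ÷ 1000 = 0.106 g
potassium nitrate: 75 mmol/L × 101.1 g/mol × 0.787 L ÷ 1000 = 5.967 g
calcium chloride: 3.86 mmol/L × 111 g/mol × 0.787 L ÷ 1000 = 0.337 g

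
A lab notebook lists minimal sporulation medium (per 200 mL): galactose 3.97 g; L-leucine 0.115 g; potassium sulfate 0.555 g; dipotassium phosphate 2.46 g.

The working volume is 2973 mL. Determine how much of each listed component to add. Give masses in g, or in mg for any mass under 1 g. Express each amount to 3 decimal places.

galactose 59.014 g; L-leucine 1.709 g; potassium sulfate 8.250 g; dipotassium phosphate 36.568 g

Ratio of target to recipe volume: 2973 / 200 = 14.865.
galactose: 3.97 g × (2973 mL / 200 mL) = 59.014 g
L-leucine: 0.115 g × (2973 mL / 200 mL) = 1.709 g
potassium sulfate: 0.555 g × (2973 mL / 200 mL) = 8.250 g
dipotassium phosphate: 2.46 g × (2973 mL / 200 mL) = 36.568 g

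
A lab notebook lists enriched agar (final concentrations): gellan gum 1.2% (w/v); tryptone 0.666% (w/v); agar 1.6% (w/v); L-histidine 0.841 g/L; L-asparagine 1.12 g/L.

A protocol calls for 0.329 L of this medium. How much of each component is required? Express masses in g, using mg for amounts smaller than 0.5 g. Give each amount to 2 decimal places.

Working volume: 0.329 L.
gellan gum: 1.2% w/v = 12 g/L → 12 × 0.329 L = 3.95 g
tryptone: 0.666 g per 100 mL × 329 mL ÷ 100 = 2.19 g
agar: 1.6 g per 100 mL × 329 mL ÷ 100 = 5.26 g
L-histidine: 0.841 g/L × 0.329 L = 0.276689 g = 276.69 mg
L-asparagine: 1.12 g/L × 0.329 L = 0.36848 g = 368.48 mg

gellan gum 3.95 g; tryptone 2.19 g; agar 5.26 g; L-histidine 276.69 mg; L-asparagine 368.48 mg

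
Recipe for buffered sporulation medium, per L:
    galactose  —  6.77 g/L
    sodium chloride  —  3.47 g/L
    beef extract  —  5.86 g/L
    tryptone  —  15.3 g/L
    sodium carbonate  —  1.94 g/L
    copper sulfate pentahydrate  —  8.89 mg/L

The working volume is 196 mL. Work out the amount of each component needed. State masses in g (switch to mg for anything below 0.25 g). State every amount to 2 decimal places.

galactose 1.33 g; sodium chloride 0.68 g; beef extract 1.15 g; tryptone 3.00 g; sodium carbonate 0.38 g; copper sulfate pentahydrate 1.74 mg

Scale factor relative to 1 L: 0.196.
galactose: 6.77 g/L × 0.196 L = 1.33 g
sodium chloride: 3.47 g/L × 0.196 L = 0.68 g
beef extract: 5.86 g/L × 0.196 L = 1.15 g
tryptone: 15.3 g/L × 0.196 L = 3.00 g
sodium carbonate: 1.94 g/L × 0.196 L = 0.38 g
copper sulfate pentahydrate: 8.89 mg/L × 0.196 L = 1.74 mg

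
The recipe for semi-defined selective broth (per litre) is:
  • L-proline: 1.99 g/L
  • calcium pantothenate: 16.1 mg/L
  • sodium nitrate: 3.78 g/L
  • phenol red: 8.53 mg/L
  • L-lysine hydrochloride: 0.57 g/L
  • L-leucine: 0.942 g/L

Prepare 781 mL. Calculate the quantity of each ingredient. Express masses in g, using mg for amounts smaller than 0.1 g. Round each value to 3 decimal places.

L-proline 1.554 g; calcium pantothenate 12.574 mg; sodium nitrate 2.952 g; phenol red 6.662 mg; L-lysine hydrochloride 0.445 g; L-leucine 0.736 g

Scale factor relative to 1 L: 0.781.
L-proline: 1.99 g/L × 0.781 L = 1.554 g
calcium pantothenate: 16.1 mg/L × 0.781 L = 12.574 mg
sodium nitrate: 3.78 g/L × 0.781 L = 2.952 g
phenol red: 8.53 mg/L × 0.781 L = 6.662 mg
L-lysine hydrochloride: 0.57 g/L × 0.781 L = 0.445 g
L-leucine: 0.942 g/L × 0.781 L = 0.736 g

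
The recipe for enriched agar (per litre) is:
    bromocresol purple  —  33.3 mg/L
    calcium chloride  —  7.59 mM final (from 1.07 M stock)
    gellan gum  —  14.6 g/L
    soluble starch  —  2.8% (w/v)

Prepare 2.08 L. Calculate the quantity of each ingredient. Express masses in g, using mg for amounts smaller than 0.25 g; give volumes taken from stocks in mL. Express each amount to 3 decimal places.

bromocresol purple 69.264 mg; calcium chloride 14.754 mL; gellan gum 30.368 g; soluble starch 58.240 g

Working volume: 2.08 L.
bromocresol purple: 33.3 mg/L × 2.08 L = 69.264 mg
calcium chloride: V = C2·V2/C1 = 7.59 mM × 2080 mL ÷ 1070 mM = 14.754 mL
gellan gum: 14.6 g/L × 2.08 L = 30.368 g
soluble starch: 2.8% w/v = 28 g/L → 28 × 2.08 L = 58.240 g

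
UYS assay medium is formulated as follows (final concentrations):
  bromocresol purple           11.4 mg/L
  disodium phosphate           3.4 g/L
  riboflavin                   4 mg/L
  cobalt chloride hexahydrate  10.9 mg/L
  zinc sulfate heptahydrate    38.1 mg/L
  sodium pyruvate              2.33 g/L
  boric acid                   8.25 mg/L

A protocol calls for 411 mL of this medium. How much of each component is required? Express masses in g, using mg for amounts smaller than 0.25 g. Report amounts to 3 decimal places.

bromocresol purple 4.685 mg; disodium phosphate 1.397 g; riboflavin 1.644 mg; cobalt chloride hexahydrate 4.480 mg; zinc sulfate heptahydrate 15.659 mg; sodium pyruvate 0.958 g; boric acid 3.391 mg

Target volume = 411 mL = 0.411 L.
bromocresol purple: 11.4 mg/L × 0.411 L = 4.685 mg
disodium phosphate: 3.4 g/L × 0.411 L = 1.397 g
riboflavin: 4 mg/L × 0.411 L = 1.644 mg
cobalt chloride hexahydrate: 10.9 mg/L × 0.411 L = 4.480 mg
zinc sulfate heptahydrate: 38.1 mg/L × 0.411 L = 15.659 mg
sodium pyruvate: 2.33 g/L × 0.411 L = 0.958 g
boric acid: 8.25 mg/L × 0.411 L = 3.391 mg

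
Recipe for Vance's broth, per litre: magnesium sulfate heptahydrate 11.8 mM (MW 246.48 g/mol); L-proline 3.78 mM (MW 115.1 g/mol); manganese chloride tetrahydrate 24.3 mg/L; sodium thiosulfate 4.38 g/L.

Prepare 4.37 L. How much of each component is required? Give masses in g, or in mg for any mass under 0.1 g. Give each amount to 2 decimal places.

Working volume: 4.37 L.
magnesium sulfate heptahydrate: 11.8 mmol/L × 246.48 g/mol × 4.37 L ÷ 1000 = 12.71 g
L-proline: 3.78 mmol/L × 115.1 g/mol × 4.37 L ÷ 1000 = 1.90 g
manganese chloride tetrahydrate: 24.3 mg/L × 4.37 L = 106.191 mg = 0.11 g
sodium thiosulfate: 4.38 g/L × 4.37 L = 19.14 g

magnesium sulfate heptahydrate 12.71 g; L-proline 1.90 g; manganese chloride tetrahydrate 0.11 g; sodium thiosulfate 19.14 g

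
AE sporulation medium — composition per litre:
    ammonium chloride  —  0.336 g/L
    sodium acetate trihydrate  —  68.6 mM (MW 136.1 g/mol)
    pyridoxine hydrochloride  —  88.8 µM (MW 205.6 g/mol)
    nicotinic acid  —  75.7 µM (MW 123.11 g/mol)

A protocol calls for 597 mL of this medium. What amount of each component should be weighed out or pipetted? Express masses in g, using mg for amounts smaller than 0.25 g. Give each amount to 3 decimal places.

ammonium chloride 200.592 mg; sodium acetate trihydrate 5.574 g; pyridoxine hydrochloride 10.900 mg; nicotinic acid 5.564 mg

Target volume = 597 mL = 0.597 L.
ammonium chloride: 0.336 g/L × 0.597 L = 0.200592 g = 200.592 mg
sodium acetate trihydrate: 68.6 mmol/L × 136.1 g/mol × 0.597 L ÷ 1000 = 5.574 g
pyridoxine hydrochloride: 88.8 µmol/L × 205.6 g/mol × 0.597 L ÷ 1000 = 10.900 mg
nicotinic acid: 75.7 µmol/L × 123.11 g/mol × 0.597 L ÷ 1000 = 5.564 mg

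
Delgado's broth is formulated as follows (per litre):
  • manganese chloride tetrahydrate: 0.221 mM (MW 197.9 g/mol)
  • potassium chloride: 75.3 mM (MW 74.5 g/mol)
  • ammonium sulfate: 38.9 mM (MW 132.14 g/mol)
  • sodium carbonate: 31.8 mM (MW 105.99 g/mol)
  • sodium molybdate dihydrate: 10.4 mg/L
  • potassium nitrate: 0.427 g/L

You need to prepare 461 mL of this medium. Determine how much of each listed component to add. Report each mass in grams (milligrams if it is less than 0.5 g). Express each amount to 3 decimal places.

manganese chloride tetrahydrate 20.162 mg; potassium chloride 2.586 g; ammonium sulfate 2.370 g; sodium carbonate 1.554 g; sodium molybdate dihydrate 4.794 mg; potassium nitrate 196.847 mg

Scale factor relative to 1 L: 0.461.
manganese chloride tetrahydrate: 0.221 mmol/L × 197.9 mg/mmol × 0.461 L = 20.162 mg
potassium chloride: 75.3 mmol/L × 74.5 g/mol × 0.461 L ÷ 1000 = 2.586 g
ammonium sulfate: 38.9 mmol/L × 132.14 g/mol × 0.461 L ÷ 1000 = 2.370 g
sodium carbonate: 31.8 mmol/L × 105.99 g/mol × 0.461 L ÷ 1000 = 1.554 g
sodium molybdate dihydrate: 10.4 mg/L × 0.461 L = 4.794 mg
potassium nitrate: 0.427 g/L × 0.461 L = 0.196847 g = 196.847 mg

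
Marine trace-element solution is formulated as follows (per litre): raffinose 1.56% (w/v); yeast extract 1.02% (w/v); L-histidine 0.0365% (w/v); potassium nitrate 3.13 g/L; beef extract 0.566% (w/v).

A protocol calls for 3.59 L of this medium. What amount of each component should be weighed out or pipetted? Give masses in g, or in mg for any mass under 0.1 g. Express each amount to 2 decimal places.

raffinose 56.00 g; yeast extract 36.62 g; L-histidine 1.31 g; potassium nitrate 11.24 g; beef extract 20.32 g

Working volume: 3.59 L.
raffinose: 1.56 g per 100 mL × 3590 mL ÷ 100 = 56.00 g
yeast extract: 1.02% w/v = 10.2 g/L → 10.2 × 3.59 L = 36.62 g
L-histidine: 0.0365% w/v = 0.365 g/L → 0.365 × 3.59 L = 1.31 g
potassium nitrate: 3.13 g/L × 3.59 L = 11.24 g
beef extract: 0.566% w/v = 5.66 g/L → 5.66 × 3.59 L = 20.32 g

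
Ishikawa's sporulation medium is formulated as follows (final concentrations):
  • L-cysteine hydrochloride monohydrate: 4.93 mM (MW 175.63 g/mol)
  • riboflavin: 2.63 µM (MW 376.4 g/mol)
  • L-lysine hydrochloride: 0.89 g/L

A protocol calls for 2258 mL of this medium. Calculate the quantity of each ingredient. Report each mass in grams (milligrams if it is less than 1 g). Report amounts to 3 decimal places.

L-cysteine hydrochloride monohydrate 1.955 g; riboflavin 2.235 mg; L-lysine hydrochloride 2.010 g

Working volume: 2258 mL = 2.258 L.
L-cysteine hydrochloride monohydrate: 4.93 mmol/L × 175.63 g/mol × 2.258 L ÷ 1000 = 1.955 g
riboflavin: 2.63 µmol/L × 376.4 g/mol × 2.258 L ÷ 1000 = 2.235 mg
L-lysine hydrochloride: 0.89 g/L × 2.258 L = 2.010 g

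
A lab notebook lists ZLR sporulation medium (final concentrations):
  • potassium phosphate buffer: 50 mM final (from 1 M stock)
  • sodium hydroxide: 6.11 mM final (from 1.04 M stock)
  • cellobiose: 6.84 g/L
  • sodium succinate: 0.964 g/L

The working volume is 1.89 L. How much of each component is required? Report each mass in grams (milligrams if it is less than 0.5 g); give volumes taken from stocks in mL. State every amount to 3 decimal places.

Working volume: 1.89 L.
potassium phosphate buffer: V = C2·V2/C1 = 50 mM × 1890 mL ÷ 1000 mM = 94.500 mL
sodium hydroxide: C1V1 = C2V2 → 6.11 mM × 1890 mL ÷ 1040 mM = 11.104 mL
cellobiose: 6.84 g/L × 1.89 L = 12.928 g
sodium succinate: 0.964 g/L × 1.89 L = 1.822 g

potassium phosphate buffer 94.500 mL; sodium hydroxide 11.104 mL; cellobiose 12.928 g; sodium succinate 1.822 g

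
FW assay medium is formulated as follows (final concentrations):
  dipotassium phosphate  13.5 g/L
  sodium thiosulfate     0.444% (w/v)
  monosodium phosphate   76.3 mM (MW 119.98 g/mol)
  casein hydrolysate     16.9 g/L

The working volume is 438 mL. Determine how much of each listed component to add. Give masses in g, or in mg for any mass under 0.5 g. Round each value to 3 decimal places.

Target volume = 438 mL = 0.438 L.
dipotassium phosphate: 13.5 g/L × 0.438 L = 5.913 g
sodium thiosulfate: 0.444 g per 100 mL × 438 mL ÷ 100 = 1.945 g
monosodium phosphate: 76.3 mmol/L × 119.98 g/mol × 0.438 L ÷ 1000 = 4.010 g
casein hydrolysate: 16.9 g/L × 0.438 L = 7.402 g

dipotassium phosphate 5.913 g; sodium thiosulfate 1.945 g; monosodium phosphate 4.010 g; casein hydrolysate 7.402 g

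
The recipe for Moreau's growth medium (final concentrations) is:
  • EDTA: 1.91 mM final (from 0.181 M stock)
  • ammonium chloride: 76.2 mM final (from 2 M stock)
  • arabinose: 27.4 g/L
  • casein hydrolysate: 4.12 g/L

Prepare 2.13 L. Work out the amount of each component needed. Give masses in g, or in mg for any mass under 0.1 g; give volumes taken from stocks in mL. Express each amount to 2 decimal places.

Scale factor relative to 1 L: 2.13.
EDTA: dilute stock: 1.91 mM × 2130 mL ÷ 181 mM = 22.48 mL
ammonium chloride: dilute stock: 76.2 mM × 2130 mL ÷ 2000 mM = 81.15 mL
arabinose: 27.4 g/L × 2.13 L = 58.36 g
casein hydrolysate: 4.12 g/L × 2.13 L = 8.78 g

EDTA 22.48 mL; ammonium chloride 81.15 mL; arabinose 58.36 g; casein hydrolysate 8.78 g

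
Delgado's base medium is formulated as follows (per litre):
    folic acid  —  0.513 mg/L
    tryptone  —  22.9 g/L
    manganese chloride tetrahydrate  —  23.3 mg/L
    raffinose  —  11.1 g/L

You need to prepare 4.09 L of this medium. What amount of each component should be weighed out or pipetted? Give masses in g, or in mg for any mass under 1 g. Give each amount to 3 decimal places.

Scale factor relative to 1 L: 4.09.
folic acid: 0.513 mg/L × 4.09 L = 2.098 mg
tryptone: 22.9 g/L × 4.09 L = 93.661 g
manganese chloride tetrahydrate: 23.3 mg/L × 4.09 L = 95.297 mg
raffinose: 11.1 g/L × 4.09 L = 45.399 g

folic acid 2.098 mg; tryptone 93.661 g; manganese chloride tetrahydrate 95.297 mg; raffinose 45.399 g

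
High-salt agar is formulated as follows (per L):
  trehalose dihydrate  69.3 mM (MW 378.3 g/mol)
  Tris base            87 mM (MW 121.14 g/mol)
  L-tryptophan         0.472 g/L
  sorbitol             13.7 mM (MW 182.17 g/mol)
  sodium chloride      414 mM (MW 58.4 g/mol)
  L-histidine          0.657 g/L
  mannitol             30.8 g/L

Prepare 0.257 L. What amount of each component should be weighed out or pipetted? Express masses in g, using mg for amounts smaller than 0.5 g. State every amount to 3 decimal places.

trehalose dihydrate 6.738 g; Tris base 2.709 g; L-tryptophan 121.304 mg; sorbitol 0.641 g; sodium chloride 6.214 g; L-histidine 168.849 mg; mannitol 7.916 g

Working volume: 0.257 L.
trehalose dihydrate: 69.3 mmol/L × 378.3 g/mol × 0.257 L ÷ 1000 = 6.738 g
Tris base: 87 mmol/L × 121.14 g/mol × 0.257 L ÷ 1000 = 2.709 g
L-tryptophan: 0.472 g/L × 0.257 L = 0.121304 g = 121.304 mg
sorbitol: 13.7 mmol/L × 182.17 g/mol × 0.257 L ÷ 1000 = 0.641 g
sodium chloride: 414 mmol/L × 58.4 g/mol × 0.257 L ÷ 1000 = 6.214 g
L-histidine: 0.657 g/L × 0.257 L = 0.168849 g = 168.849 mg
mannitol: 30.8 g/L × 0.257 L = 7.916 g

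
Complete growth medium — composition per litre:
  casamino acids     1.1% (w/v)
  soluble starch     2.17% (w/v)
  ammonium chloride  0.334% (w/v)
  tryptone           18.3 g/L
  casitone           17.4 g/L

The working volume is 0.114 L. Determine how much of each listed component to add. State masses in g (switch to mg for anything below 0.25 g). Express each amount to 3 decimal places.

Working volume: 0.114 L.
casamino acids: 1.1 g per 100 mL × 114 mL ÷ 100 = 1.254 g
soluble starch: 2.17% w/v = 21.7 g/L → 21.7 × 0.114 L = 2.474 g
ammonium chloride: 0.334% w/v = 3.34 g/L → 3.34 × 0.114 L = 0.381 g
tryptone: 18.3 g/L × 0.114 L = 2.086 g
casitone: 17.4 g/L × 0.114 L = 1.984 g

casamino acids 1.254 g; soluble starch 2.474 g; ammonium chloride 0.381 g; tryptone 2.086 g; casitone 1.984 g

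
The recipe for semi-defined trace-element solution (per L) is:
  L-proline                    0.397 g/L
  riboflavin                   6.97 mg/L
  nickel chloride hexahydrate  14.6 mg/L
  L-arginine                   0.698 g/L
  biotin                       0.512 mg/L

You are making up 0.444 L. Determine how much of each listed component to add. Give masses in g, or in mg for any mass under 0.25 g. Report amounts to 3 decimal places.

Scale factor relative to 1 L: 0.444.
L-proline: 0.397 g/L × 0.444 L = 0.176268 g = 176.268 mg
riboflavin: 6.97 mg/L × 0.444 L = 3.095 mg
nickel chloride hexahydrate: 14.6 mg/L × 0.444 L = 6.482 mg
L-arginine: 0.698 g/L × 0.444 L = 0.310 g
biotin: 0.512 mg/L × 0.444 L = 0.227 mg

L-proline 176.268 mg; riboflavin 3.095 mg; nickel chloride hexahydrate 6.482 mg; L-arginine 0.310 g; biotin 0.227 mg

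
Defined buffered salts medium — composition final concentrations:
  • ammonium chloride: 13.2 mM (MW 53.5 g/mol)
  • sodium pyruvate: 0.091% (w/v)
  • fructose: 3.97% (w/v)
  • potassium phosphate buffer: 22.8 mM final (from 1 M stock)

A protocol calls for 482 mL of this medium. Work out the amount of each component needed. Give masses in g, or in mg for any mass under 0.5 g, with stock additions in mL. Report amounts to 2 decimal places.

Target volume = 482 mL = 0.482 L.
ammonium chloride: 13.2 mmol/L × 53.5 mg/mmol × 0.482 L = 340.39 mg
sodium pyruvate: 0.091% w/v = 0.91 g/L → 0.91 × 0.482 L = 0.43862 g = 438.62 mg
fructose: 3.97 g per 100 mL × 482 mL ÷ 100 = 19.14 g
potassium phosphate buffer: V = C2·V2/C1 = 22.8 mM × 482 mL ÷ 1000 mM = 10.99 mL

ammonium chloride 340.39 mg; sodium pyruvate 438.62 mg; fructose 19.14 g; potassium phosphate buffer 10.99 mL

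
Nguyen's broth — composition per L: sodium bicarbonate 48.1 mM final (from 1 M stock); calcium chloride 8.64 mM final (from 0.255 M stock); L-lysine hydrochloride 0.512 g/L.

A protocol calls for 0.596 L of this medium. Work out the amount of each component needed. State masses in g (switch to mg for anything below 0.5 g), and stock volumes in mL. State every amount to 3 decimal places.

sodium bicarbonate 28.668 mL; calcium chloride 20.194 mL; L-lysine hydrochloride 305.152 mg

Working volume: 0.596 L.
sodium bicarbonate: C1V1 = C2V2 → 48.1 mM × 596 mL ÷ 1000 mM = 28.668 mL
calcium chloride: V = C2·V2/C1 = 8.64 mM × 596 mL ÷ 255 mM = 20.194 mL
L-lysine hydrochloride: 0.512 g/L × 0.596 L = 0.305152 g = 305.152 mg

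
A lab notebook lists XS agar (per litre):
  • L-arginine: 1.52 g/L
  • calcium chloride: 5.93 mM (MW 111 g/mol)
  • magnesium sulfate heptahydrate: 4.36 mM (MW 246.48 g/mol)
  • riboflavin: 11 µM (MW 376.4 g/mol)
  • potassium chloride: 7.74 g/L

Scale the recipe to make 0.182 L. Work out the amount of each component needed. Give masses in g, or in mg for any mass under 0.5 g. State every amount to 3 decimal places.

L-arginine 276.640 mg; calcium chloride 119.798 mg; magnesium sulfate heptahydrate 195.587 mg; riboflavin 0.754 mg; potassium chloride 1.409 g

Scale factor relative to 1 L: 0.182.
L-arginine: 1.52 g/L × 0.182 L = 0.27664 g = 276.640 mg
calcium chloride: 5.93 mmol/L × 111 mg/mmol × 0.182 L = 119.798 mg
magnesium sulfate heptahydrate: 4.36 mmol/L × 246.48 mg/mmol × 0.182 L = 195.587 mg
riboflavin: 11 µmol/L × 376.4 g/mol × 0.182 L ÷ 1000 = 0.754 mg
potassium chloride: 7.74 g/L × 0.182 L = 1.409 g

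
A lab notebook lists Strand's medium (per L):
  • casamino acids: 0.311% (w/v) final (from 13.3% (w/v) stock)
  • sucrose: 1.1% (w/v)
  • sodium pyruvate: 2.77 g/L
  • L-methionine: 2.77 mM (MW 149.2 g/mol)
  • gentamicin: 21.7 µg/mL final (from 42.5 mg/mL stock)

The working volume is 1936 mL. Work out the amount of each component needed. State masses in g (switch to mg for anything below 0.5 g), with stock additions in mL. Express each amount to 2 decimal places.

casamino acids 45.27 mL; sucrose 21.30 g; sodium pyruvate 5.36 g; L-methionine 0.80 g; gentamicin 0.99 mL

Working volume: 1936 mL = 1.936 L.
casamino acids: dilute stock: 0.311% ÷ 13.3% × 1936 mL = 45.27 mL
sucrose: 1.1 g per 100 mL × 1936 mL ÷ 100 = 21.30 g
sodium pyruvate: 2.77 g/L × 1.936 L = 5.36 g
L-methionine: 2.77 mmol/L × 149.2 g/mol × 1.936 L ÷ 1000 = 0.80 g
gentamicin: V = C2·V2/C1 = 21.7 µg/mL × 1936 mL ÷ 42500 µg/mL = 0.99 mL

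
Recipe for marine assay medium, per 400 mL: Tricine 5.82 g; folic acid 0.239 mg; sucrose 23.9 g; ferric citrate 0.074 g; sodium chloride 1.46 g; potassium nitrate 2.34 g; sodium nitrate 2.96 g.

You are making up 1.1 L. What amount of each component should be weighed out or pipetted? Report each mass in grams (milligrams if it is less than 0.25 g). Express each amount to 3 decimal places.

Ratio of target to recipe volume: 1100 / 400 = 2.75.
Tricine: 5.82 g × (1100 mL / 400 mL) = 16.005 g
folic acid: 0.239 mg × (1100 mL / 400 mL) = 0.657 mg
sucrose: 23.9 g × (1100 mL / 400 mL) = 65.725 g
ferric citrate: 0.074 g × (1100 mL / 400 mL) = 0.2035 g = 203.500 mg
sodium chloride: 1.46 g × (1100 mL / 400 mL) = 4.015 g
potassium nitrate: 2.34 g × (1100 mL / 400 mL) = 6.435 g
sodium nitrate: 2.96 g × (1100 mL / 400 mL) = 8.140 g

Tricine 16.005 g; folic acid 0.657 mg; sucrose 65.725 g; ferric citrate 203.500 mg; sodium chloride 4.015 g; potassium nitrate 6.435 g; sodium nitrate 8.140 g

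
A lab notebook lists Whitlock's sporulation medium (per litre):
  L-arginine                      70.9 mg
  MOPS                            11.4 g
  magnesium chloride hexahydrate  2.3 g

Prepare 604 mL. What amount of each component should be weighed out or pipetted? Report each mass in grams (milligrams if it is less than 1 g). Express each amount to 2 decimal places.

L-arginine 42.82 mg; MOPS 6.89 g; magnesium chloride hexahydrate 1.39 g

Scale factor = 604 mL / 1000 mL = 0.604.
L-arginine: 70.9 mg × (604 mL / 1000 mL) = 42.82 mg
MOPS: 11.4 g × (604 mL / 1000 mL) = 6.89 g
magnesium chloride hexahydrate: 2.3 g × (604 mL / 1000 mL) = 1.39 g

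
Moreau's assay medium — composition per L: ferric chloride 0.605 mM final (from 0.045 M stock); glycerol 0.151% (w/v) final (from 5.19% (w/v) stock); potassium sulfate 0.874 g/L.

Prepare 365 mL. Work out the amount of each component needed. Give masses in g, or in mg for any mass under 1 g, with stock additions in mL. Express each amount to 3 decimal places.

Working volume: 365 mL = 0.365 L.
ferric chloride: V = C2·V2/C1 = 0.605 mM × 365 mL ÷ 45 mM = 4.907 mL
glycerol: C1V1 = C2V2 → 0.151% ÷ 5.19% × 365 mL = 10.619 mL
potassium sulfate: 0.874 g/L × 0.365 L = 0.31901 g = 319.010 mg

ferric chloride 4.907 mL; glycerol 10.619 mL; potassium sulfate 319.010 mg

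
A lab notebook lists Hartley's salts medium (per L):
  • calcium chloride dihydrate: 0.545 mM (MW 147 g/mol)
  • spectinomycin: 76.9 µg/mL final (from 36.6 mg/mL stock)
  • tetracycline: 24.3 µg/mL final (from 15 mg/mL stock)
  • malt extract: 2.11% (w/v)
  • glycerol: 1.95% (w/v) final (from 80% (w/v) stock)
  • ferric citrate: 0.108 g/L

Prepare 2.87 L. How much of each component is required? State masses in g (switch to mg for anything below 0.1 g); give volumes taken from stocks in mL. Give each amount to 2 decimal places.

Scale factor relative to 1 L: 2.87.
calcium chloride dihydrate: 0.545 mmol/L × 147 g/mol × 2.87 L ÷ 1000 = 0.23 g
spectinomycin: V = C2·V2/C1 = 76.9 µg/mL × 2870 mL ÷ 36600 µg/mL = 6.03 mL
tetracycline: V = C2·V2/C1 = 24.3 µg/mL × 2870 mL ÷ 15000 µg/mL = 4.65 mL
malt extract: 2.11% w/v = 21.1 g/L → 21.1 × 2.87 L = 60.56 g
glycerol: dilute stock: 1.95% ÷ 80% × 2870 mL = 69.96 mL
ferric citrate: 0.108 g/L × 2.87 L = 0.31 g

calcium chloride dihydrate 0.23 g; spectinomycin 6.03 mL; tetracycline 4.65 mL; malt extract 60.56 g; glycerol 69.96 mL; ferric citrate 0.31 g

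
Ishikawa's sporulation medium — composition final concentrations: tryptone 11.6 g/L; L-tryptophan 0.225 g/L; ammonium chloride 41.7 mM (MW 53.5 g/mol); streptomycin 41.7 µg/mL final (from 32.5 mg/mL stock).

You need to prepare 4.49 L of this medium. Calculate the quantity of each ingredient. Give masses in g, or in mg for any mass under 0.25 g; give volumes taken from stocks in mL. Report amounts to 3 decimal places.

tryptone 52.084 g; L-tryptophan 1.010 g; ammonium chloride 10.017 g; streptomycin 5.761 mL

Working volume: 4.49 L.
tryptone: 11.6 g/L × 4.49 L = 52.084 g
L-tryptophan: 0.225 g/L × 4.49 L = 1.010 g
ammonium chloride: 41.7 mmol/L × 53.5 g/mol × 4.49 L ÷ 1000 = 10.017 g
streptomycin: C1V1 = C2V2 → 41.7 µg/mL × 4490 mL ÷ 32500 µg/mL = 5.761 mL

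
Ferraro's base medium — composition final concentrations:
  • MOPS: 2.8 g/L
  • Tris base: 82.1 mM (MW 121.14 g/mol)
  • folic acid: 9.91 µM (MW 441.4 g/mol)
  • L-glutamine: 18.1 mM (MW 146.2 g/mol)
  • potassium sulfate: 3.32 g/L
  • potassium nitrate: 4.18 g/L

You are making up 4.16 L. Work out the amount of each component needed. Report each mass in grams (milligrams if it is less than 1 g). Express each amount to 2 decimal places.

MOPS 11.65 g; Tris base 41.37 g; folic acid 18.20 mg; L-glutamine 11.01 g; potassium sulfate 13.81 g; potassium nitrate 17.39 g

Scale factor relative to 1 L: 4.16.
MOPS: 2.8 g/L × 4.16 L = 11.65 g
Tris base: 82.1 mmol/L × 121.14 g/mol × 4.16 L ÷ 1000 = 41.37 g
folic acid: 9.91 µmol/L × 441.4 g/mol × 4.16 L ÷ 1000 = 18.20 mg
L-glutamine: 18.1 mmol/L × 146.2 g/mol × 4.16 L ÷ 1000 = 11.01 g
potassium sulfate: 3.32 g/L × 4.16 L = 13.81 g
potassium nitrate: 4.18 g/L × 4.16 L = 17.39 g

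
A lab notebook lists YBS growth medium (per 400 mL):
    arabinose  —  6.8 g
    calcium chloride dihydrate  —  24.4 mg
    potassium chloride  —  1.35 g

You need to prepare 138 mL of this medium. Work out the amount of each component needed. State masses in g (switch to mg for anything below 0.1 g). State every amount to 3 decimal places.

Scale factor = 138 mL / 400 mL = 0.345.
arabinose: 6.8 g × (138 mL / 400 mL) = 2.346 g
calcium chloride dihydrate: 24.4 mg × (138 mL / 400 mL) = 8.418 mg
potassium chloride: 1.35 g × (138 mL / 400 mL) = 0.466 g

arabinose 2.346 g; calcium chloride dihydrate 8.418 mg; potassium chloride 0.466 g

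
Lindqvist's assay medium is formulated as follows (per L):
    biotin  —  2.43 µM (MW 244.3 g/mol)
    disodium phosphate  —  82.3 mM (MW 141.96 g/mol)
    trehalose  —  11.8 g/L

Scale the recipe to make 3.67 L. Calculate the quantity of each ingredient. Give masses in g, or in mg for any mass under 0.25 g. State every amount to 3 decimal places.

Scale factor relative to 1 L: 3.67.
biotin: 2.43 µmol/L × 244.3 g/mol × 3.67 L ÷ 1000 = 2.179 mg
disodium phosphate: 82.3 mmol/L × 141.96 g/mol × 3.67 L ÷ 1000 = 42.878 g
trehalose: 11.8 g/L × 3.67 L = 43.306 g

biotin 2.179 mg; disodium phosphate 42.878 g; trehalose 43.306 g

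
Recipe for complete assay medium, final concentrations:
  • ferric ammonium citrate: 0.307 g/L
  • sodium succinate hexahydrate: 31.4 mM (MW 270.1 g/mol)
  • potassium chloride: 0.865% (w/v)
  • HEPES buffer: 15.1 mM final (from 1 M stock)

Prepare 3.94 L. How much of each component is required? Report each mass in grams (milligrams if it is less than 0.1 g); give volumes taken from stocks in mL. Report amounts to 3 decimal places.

Working volume: 3.94 L.
ferric ammonium citrate: 0.307 g/L × 3.94 L = 1.210 g
sodium succinate hexahydrate: 31.4 mmol/L × 270.1 g/mol × 3.94 L ÷ 1000 = 33.416 g
potassium chloride: 0.865% w/v = 8.65 g/L → 8.65 × 3.94 L = 34.081 g
HEPES buffer: dilute stock: 15.1 mM × 3940 mL ÷ 1000 mM = 59.494 mL

ferric ammonium citrate 1.210 g; sodium succinate hexahydrate 33.416 g; potassium chloride 34.081 g; HEPES buffer 59.494 mL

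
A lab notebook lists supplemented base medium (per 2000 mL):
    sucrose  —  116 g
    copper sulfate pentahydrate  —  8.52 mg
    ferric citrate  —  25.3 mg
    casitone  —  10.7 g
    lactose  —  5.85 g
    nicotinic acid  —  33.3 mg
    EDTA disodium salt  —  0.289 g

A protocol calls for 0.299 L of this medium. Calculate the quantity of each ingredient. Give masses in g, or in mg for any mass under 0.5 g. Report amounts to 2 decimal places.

sucrose 17.34 g; copper sulfate pentahydrate 1.27 mg; ferric citrate 3.78 mg; casitone 1.60 g; lactose 0.87 g; nicotinic acid 4.98 mg; EDTA disodium salt 43.21 mg

Ratio of target to recipe volume: 299 / 2000 = 0.1495.
sucrose: 116 g × (299 mL / 2000 mL) = 17.34 g
copper sulfate pentahydrate: 8.52 mg × (299 mL / 2000 mL) = 1.27 mg
ferric citrate: 25.3 mg × (299 mL / 2000 mL) = 3.78 mg
casitone: 10.7 g × (299 mL / 2000 mL) = 1.60 g
lactose: 5.85 g × (299 mL / 2000 mL) = 0.87 g
nicotinic acid: 33.3 mg × (299 mL / 2000 mL) = 4.98 mg
EDTA disodium salt: 0.289 g × (299 mL / 2000 mL) = 0.0432055 g = 43.21 mg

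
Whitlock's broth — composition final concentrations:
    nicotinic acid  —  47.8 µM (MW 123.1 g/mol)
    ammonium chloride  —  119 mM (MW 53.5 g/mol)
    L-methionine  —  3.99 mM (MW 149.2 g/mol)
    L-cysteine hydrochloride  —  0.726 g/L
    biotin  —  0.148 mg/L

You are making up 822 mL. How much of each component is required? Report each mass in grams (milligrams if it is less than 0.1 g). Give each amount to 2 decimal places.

nicotinic acid 4.84 mg; ammonium chloride 5.23 g; L-methionine 0.49 g; L-cysteine hydrochloride 0.60 g; biotin 0.12 mg

Scale factor relative to 1 L: 0.822.
nicotinic acid: 47.8 µmol/L × 123.1 g/mol × 0.822 L ÷ 1000 = 4.84 mg
ammonium chloride: 119 mmol/L × 53.5 g/mol × 0.822 L ÷ 1000 = 5.23 g
L-methionine: 3.99 mmol/L × 149.2 g/mol × 0.822 L ÷ 1000 = 0.49 g
L-cysteine hydrochloride: 0.726 g/L × 0.822 L = 0.60 g
biotin: 0.148 mg/L × 0.822 L = 0.12 mg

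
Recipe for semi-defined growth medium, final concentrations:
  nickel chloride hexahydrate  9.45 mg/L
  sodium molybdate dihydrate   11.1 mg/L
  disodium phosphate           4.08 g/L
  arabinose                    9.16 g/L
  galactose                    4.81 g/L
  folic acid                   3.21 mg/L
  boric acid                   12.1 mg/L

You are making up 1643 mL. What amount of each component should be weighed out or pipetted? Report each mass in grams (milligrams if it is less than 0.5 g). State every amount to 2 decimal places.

Target volume = 1643 mL = 1.643 L.
nickel chloride hexahydrate: 9.45 mg/L × 1.643 L = 15.53 mg
sodium molybdate dihydrate: 11.1 mg/L × 1.643 L = 18.24 mg
disodium phosphate: 4.08 g/L × 1.643 L = 6.70 g
arabinose: 9.16 g/L × 1.643 L = 15.05 g
galactose: 4.81 g/L × 1.643 L = 7.90 g
folic acid: 3.21 mg/L × 1.643 L = 5.27 mg
boric acid: 12.1 mg/L × 1.643 L = 19.88 mg

nickel chloride hexahydrate 15.53 mg; sodium molybdate dihydrate 18.24 mg; disodium phosphate 6.70 g; arabinose 15.05 g; galactose 7.90 g; folic acid 5.27 mg; boric acid 19.88 mg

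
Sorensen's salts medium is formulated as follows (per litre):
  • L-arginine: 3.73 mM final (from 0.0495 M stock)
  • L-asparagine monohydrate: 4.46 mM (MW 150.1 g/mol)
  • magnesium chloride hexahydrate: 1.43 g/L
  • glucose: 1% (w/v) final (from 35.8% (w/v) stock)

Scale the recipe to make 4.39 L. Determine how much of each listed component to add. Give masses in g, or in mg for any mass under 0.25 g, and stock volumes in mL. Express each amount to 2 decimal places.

L-arginine 330.80 mL; L-asparagine monohydrate 2.94 g; magnesium chloride hexahydrate 6.28 g; glucose 122.63 mL

Scale factor relative to 1 L: 4.39.
L-arginine: dilute stock: 3.73 mM × 4390 mL ÷ 49.5 mM = 330.80 mL
L-asparagine monohydrate: 4.46 mmol/L × 150.1 g/mol × 4.39 L ÷ 1000 = 2.94 g
magnesium chloride hexahydrate: 1.43 g/L × 4.39 L = 6.28 g
glucose: V = C2·V2/C1 = 1% ÷ 35.8% × 4390 mL = 122.63 mL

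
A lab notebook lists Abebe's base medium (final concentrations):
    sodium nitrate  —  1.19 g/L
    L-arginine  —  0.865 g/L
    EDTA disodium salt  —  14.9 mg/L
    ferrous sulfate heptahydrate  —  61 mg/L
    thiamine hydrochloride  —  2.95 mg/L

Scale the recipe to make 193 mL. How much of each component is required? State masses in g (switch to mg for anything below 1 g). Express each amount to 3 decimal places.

Scale factor relative to 1 L: 0.193.
sodium nitrate: 1.19 g/L × 0.193 L = 0.22967 g = 229.670 mg
L-arginine: 0.865 g/L × 0.193 L = 0.166945 g = 166.945 mg
EDTA disodium salt: 14.9 mg/L × 0.193 L = 2.876 mg
ferrous sulfate heptahydrate: 61 mg/L × 0.193 L = 11.773 mg
thiamine hydrochloride: 2.95 mg/L × 0.193 L = 0.569 mg

sodium nitrate 229.670 mg; L-arginine 166.945 mg; EDTA disodium salt 2.876 mg; ferrous sulfate heptahydrate 11.773 mg; thiamine hydrochloride 0.569 mg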